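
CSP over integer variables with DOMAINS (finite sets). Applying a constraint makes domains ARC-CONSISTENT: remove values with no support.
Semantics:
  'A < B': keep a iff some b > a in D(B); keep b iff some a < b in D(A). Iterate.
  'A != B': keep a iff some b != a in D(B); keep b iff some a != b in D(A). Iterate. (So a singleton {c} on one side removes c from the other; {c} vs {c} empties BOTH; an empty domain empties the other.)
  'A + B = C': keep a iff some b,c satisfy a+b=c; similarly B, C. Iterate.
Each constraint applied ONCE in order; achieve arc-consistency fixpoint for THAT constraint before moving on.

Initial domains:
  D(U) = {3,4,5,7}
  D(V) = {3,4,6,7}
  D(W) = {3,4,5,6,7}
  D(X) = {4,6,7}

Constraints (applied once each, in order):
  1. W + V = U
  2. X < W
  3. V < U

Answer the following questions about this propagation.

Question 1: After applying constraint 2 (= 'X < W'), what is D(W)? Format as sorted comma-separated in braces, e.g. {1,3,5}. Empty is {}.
Answer: {}

Derivation:
Constraint 1 (W + V = U) on D(W)={3,4,5,6,7} D(V)={3,4,6,7} D(U)={3,4,5,7}: W {3,4,5,6,7}->{3,4}; V {3,4,6,7}->{3,4}; U {3,4,5,7}->{7}
Constraint 2 (X < W) on D(X)={4,6,7} D(W)={3,4}: X {4,6,7}->{}; W {3,4}->{}
So after constraint 2: D(W) = {}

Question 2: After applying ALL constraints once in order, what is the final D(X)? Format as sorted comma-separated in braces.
Constraint 1 (W + V = U) on D(W)={3,4,5,6,7} D(V)={3,4,6,7} D(U)={3,4,5,7}: W {3,4,5,6,7}->{3,4}; V {3,4,6,7}->{3,4}; U {3,4,5,7}->{7}
Constraint 2 (X < W) on D(X)={4,6,7} D(W)={3,4}: X {4,6,7}->{}; W {3,4}->{}
Constraint 3 (V < U) on D(V)={3,4} D(U)={7}: no change
So after all 3 constraints: D(X) = {}

Answer: {}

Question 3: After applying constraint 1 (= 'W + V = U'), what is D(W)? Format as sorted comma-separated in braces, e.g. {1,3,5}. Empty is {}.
Constraint 1 (W + V = U) on D(W)={3,4,5,6,7} D(V)={3,4,6,7} D(U)={3,4,5,7}: W {3,4,5,6,7}->{3,4}; V {3,4,6,7}->{3,4}; U {3,4,5,7}->{7}
So after constraint 1: D(W) = {3,4}

Answer: {3,4}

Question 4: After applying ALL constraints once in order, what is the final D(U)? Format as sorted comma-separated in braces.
Constraint 1 (W + V = U) on D(W)={3,4,5,6,7} D(V)={3,4,6,7} D(U)={3,4,5,7}: W {3,4,5,6,7}->{3,4}; V {3,4,6,7}->{3,4}; U {3,4,5,7}->{7}
Constraint 2 (X < W) on D(X)={4,6,7} D(W)={3,4}: X {4,6,7}->{}; W {3,4}->{}
Constraint 3 (V < U) on D(V)={3,4} D(U)={7}: no change
So after all 3 constraints: D(U) = {7}

Answer: {7}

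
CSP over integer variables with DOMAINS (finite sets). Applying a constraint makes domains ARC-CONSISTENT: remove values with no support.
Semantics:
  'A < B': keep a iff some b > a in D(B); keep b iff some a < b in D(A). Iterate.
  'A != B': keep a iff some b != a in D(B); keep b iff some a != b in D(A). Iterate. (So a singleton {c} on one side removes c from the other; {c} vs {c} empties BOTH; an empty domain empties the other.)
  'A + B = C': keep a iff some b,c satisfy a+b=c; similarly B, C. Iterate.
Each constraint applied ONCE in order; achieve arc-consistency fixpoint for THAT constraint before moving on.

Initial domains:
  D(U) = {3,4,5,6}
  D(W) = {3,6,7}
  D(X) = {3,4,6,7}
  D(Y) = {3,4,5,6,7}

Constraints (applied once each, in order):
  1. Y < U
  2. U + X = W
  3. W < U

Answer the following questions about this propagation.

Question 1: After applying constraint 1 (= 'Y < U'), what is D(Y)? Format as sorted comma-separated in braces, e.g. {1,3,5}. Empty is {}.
Constraint 1 (Y < U) on D(Y)={3,4,5,6,7} D(U)={3,4,5,6}: Y {3,4,5,6,7}->{3,4,5}; U {3,4,5,6}->{4,5,6}
So after constraint 1: D(Y) = {3,4,5}

Answer: {3,4,5}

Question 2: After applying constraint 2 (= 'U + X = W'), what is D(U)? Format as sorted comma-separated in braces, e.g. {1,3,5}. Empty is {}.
Constraint 1 (Y < U) on D(Y)={3,4,5,6,7} D(U)={3,4,5,6}: Y {3,4,5,6,7}->{3,4,5}; U {3,4,5,6}->{4,5,6}
Constraint 2 (U + X = W) on D(U)={4,5,6} D(X)={3,4,6,7} D(W)={3,6,7}: U {4,5,6}->{4}; X {3,4,6,7}->{3}; W {3,6,7}->{7}
So after constraint 2: D(U) = {4}

Answer: {4}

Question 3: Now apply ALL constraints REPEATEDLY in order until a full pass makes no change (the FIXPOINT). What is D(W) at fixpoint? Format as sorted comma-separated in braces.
Answer: {}

Derivation:
pass 0 (initial): D(W)={3,6,7}
pass 1: U {3,4,5,6}->{}; W {3,6,7}->{}; X {3,4,6,7}->{3}; Y {3,4,5,6,7}->{3,4,5}
pass 2: X {3}->{}; Y {3,4,5}->{}
pass 3: no change
Fixpoint after 3 passes: D(W) = {}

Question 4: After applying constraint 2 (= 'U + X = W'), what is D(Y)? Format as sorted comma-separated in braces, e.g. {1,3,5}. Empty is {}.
Constraint 1 (Y < U) on D(Y)={3,4,5,6,7} D(U)={3,4,5,6}: Y {3,4,5,6,7}->{3,4,5}; U {3,4,5,6}->{4,5,6}
Constraint 2 (U + X = W) on D(U)={4,5,6} D(X)={3,4,6,7} D(W)={3,6,7}: U {4,5,6}->{4}; X {3,4,6,7}->{3}; W {3,6,7}->{7}
So after constraint 2: D(Y) = {3,4,5}

Answer: {3,4,5}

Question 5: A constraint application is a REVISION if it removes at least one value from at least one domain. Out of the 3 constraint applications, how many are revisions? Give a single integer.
Answer: 3

Derivation:
Constraint 1 (Y < U) on D(Y)={3,4,5,6,7} D(U)={3,4,5,6}: Y {3,4,5,6,7}->{3,4,5}; U {3,4,5,6}->{4,5,6} => REVISION
Constraint 2 (U + X = W) on D(U)={4,5,6} D(X)={3,4,6,7} D(W)={3,6,7}: U {4,5,6}->{4}; X {3,4,6,7}->{3}; W {3,6,7}->{7} => REVISION
Constraint 3 (W < U) on D(W)={7} D(U)={4}: W {7}->{}; U {4}->{} => REVISION
Total revisions = 3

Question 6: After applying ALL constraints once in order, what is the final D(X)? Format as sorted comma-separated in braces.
Answer: {3}

Derivation:
Constraint 1 (Y < U) on D(Y)={3,4,5,6,7} D(U)={3,4,5,6}: Y {3,4,5,6,7}->{3,4,5}; U {3,4,5,6}->{4,5,6}
Constraint 2 (U + X = W) on D(U)={4,5,6} D(X)={3,4,6,7} D(W)={3,6,7}: U {4,5,6}->{4}; X {3,4,6,7}->{3}; W {3,6,7}->{7}
Constraint 3 (W < U) on D(W)={7} D(U)={4}: W {7}->{}; U {4}->{}
So after all 3 constraints: D(X) = {3}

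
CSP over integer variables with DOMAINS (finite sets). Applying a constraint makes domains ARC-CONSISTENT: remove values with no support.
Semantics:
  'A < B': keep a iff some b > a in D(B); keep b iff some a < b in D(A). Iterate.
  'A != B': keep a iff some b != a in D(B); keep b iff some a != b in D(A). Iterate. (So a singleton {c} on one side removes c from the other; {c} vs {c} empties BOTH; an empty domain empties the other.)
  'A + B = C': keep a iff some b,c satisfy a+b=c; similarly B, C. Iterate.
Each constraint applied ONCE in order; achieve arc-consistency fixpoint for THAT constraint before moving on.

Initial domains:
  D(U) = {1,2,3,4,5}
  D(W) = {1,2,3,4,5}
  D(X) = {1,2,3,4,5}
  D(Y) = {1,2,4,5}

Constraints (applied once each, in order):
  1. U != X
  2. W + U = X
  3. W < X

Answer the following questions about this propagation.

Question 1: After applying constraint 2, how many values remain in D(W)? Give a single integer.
Answer: 4

Derivation:
Constraint 1 (U != X) on D(U)={1,2,3,4,5} D(X)={1,2,3,4,5}: no change
Constraint 2 (W + U = X) on D(W)={1,2,3,4,5} D(U)={1,2,3,4,5} D(X)={1,2,3,4,5}: W {1,2,3,4,5}->{1,2,3,4}; U {1,2,3,4,5}->{1,2,3,4}; X {1,2,3,4,5}->{2,3,4,5}
So after constraint 2: D(W)={1,2,3,4}, size = 4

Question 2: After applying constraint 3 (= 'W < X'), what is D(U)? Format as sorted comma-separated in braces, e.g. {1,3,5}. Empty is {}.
Answer: {1,2,3,4}

Derivation:
Constraint 1 (U != X) on D(U)={1,2,3,4,5} D(X)={1,2,3,4,5}: no change
Constraint 2 (W + U = X) on D(W)={1,2,3,4,5} D(U)={1,2,3,4,5} D(X)={1,2,3,4,5}: W {1,2,3,4,5}->{1,2,3,4}; U {1,2,3,4,5}->{1,2,3,4}; X {1,2,3,4,5}->{2,3,4,5}
Constraint 3 (W < X) on D(W)={1,2,3,4} D(X)={2,3,4,5}: no change
So after constraint 3: D(U) = {1,2,3,4}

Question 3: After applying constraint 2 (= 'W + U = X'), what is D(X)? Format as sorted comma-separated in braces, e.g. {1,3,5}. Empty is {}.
Constraint 1 (U != X) on D(U)={1,2,3,4,5} D(X)={1,2,3,4,5}: no change
Constraint 2 (W + U = X) on D(W)={1,2,3,4,5} D(U)={1,2,3,4,5} D(X)={1,2,3,4,5}: W {1,2,3,4,5}->{1,2,3,4}; U {1,2,3,4,5}->{1,2,3,4}; X {1,2,3,4,5}->{2,3,4,5}
So after constraint 2: D(X) = {2,3,4,5}

Answer: {2,3,4,5}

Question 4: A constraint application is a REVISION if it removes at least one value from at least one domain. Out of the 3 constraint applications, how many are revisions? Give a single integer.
Constraint 1 (U != X) on D(U)={1,2,3,4,5} D(X)={1,2,3,4,5}: no change => not a revision
Constraint 2 (W + U = X) on D(W)={1,2,3,4,5} D(U)={1,2,3,4,5} D(X)={1,2,3,4,5}: W {1,2,3,4,5}->{1,2,3,4}; U {1,2,3,4,5}->{1,2,3,4}; X {1,2,3,4,5}->{2,3,4,5} => REVISION
Constraint 3 (W < X) on D(W)={1,2,3,4} D(X)={2,3,4,5}: no change => not a revision
Total revisions = 1

Answer: 1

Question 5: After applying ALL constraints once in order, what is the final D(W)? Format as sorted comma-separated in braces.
Constraint 1 (U != X) on D(U)={1,2,3,4,5} D(X)={1,2,3,4,5}: no change
Constraint 2 (W + U = X) on D(W)={1,2,3,4,5} D(U)={1,2,3,4,5} D(X)={1,2,3,4,5}: W {1,2,3,4,5}->{1,2,3,4}; U {1,2,3,4,5}->{1,2,3,4}; X {1,2,3,4,5}->{2,3,4,5}
Constraint 3 (W < X) on D(W)={1,2,3,4} D(X)={2,3,4,5}: no change
So after all 3 constraints: D(W) = {1,2,3,4}

Answer: {1,2,3,4}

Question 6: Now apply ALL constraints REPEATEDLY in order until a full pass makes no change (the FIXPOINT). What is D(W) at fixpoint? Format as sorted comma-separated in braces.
pass 0 (initial): D(W)={1,2,3,4,5}
pass 1: U {1,2,3,4,5}->{1,2,3,4}; W {1,2,3,4,5}->{1,2,3,4}; X {1,2,3,4,5}->{2,3,4,5}
pass 2: no change
Fixpoint after 2 passes: D(W) = {1,2,3,4}

Answer: {1,2,3,4}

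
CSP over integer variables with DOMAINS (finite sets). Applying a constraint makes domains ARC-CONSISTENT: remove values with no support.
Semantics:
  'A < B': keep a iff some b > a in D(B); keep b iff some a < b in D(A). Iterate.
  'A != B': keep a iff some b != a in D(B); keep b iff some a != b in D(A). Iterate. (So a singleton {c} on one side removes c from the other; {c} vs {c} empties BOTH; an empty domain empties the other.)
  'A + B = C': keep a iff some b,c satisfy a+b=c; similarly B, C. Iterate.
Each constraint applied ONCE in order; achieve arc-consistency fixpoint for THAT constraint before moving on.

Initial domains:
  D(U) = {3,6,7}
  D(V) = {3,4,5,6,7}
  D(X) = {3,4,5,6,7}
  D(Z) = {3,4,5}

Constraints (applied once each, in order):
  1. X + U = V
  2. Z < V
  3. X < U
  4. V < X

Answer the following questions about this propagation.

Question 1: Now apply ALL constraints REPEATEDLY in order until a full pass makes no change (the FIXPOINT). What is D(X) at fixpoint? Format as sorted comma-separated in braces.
pass 0 (initial): D(X)={3,4,5,6,7}
pass 1: U {3,6,7}->{}; V {3,4,5,6,7}->{}; X {3,4,5,6,7}->{}
pass 2: Z {3,4,5}->{}
pass 3: no change
Fixpoint after 3 passes: D(X) = {}

Answer: {}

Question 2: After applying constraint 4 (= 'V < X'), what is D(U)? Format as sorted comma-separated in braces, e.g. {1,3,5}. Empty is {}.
Answer: {}

Derivation:
Constraint 1 (X + U = V) on D(X)={3,4,5,6,7} D(U)={3,6,7} D(V)={3,4,5,6,7}: X {3,4,5,6,7}->{3,4}; U {3,6,7}->{3}; V {3,4,5,6,7}->{6,7}
Constraint 2 (Z < V) on D(Z)={3,4,5} D(V)={6,7}: no change
Constraint 3 (X < U) on D(X)={3,4} D(U)={3}: X {3,4}->{}; U {3}->{}
Constraint 4 (V < X) on D(V)={6,7} D(X)={}: V {6,7}->{}
So after constraint 4: D(U) = {}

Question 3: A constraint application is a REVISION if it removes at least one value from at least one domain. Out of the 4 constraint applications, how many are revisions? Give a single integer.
Constraint 1 (X + U = V) on D(X)={3,4,5,6,7} D(U)={3,6,7} D(V)={3,4,5,6,7}: X {3,4,5,6,7}->{3,4}; U {3,6,7}->{3}; V {3,4,5,6,7}->{6,7} => REVISION
Constraint 2 (Z < V) on D(Z)={3,4,5} D(V)={6,7}: no change => not a revision
Constraint 3 (X < U) on D(X)={3,4} D(U)={3}: X {3,4}->{}; U {3}->{} => REVISION
Constraint 4 (V < X) on D(V)={6,7} D(X)={}: V {6,7}->{} => REVISION
Total revisions = 3

Answer: 3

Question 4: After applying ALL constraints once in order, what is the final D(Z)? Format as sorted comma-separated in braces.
Constraint 1 (X + U = V) on D(X)={3,4,5,6,7} D(U)={3,6,7} D(V)={3,4,5,6,7}: X {3,4,5,6,7}->{3,4}; U {3,6,7}->{3}; V {3,4,5,6,7}->{6,7}
Constraint 2 (Z < V) on D(Z)={3,4,5} D(V)={6,7}: no change
Constraint 3 (X < U) on D(X)={3,4} D(U)={3}: X {3,4}->{}; U {3}->{}
Constraint 4 (V < X) on D(V)={6,7} D(X)={}: V {6,7}->{}
So after all 4 constraints: D(Z) = {3,4,5}

Answer: {3,4,5}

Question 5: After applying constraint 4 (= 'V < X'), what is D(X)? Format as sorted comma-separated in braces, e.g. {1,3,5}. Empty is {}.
Constraint 1 (X + U = V) on D(X)={3,4,5,6,7} D(U)={3,6,7} D(V)={3,4,5,6,7}: X {3,4,5,6,7}->{3,4}; U {3,6,7}->{3}; V {3,4,5,6,7}->{6,7}
Constraint 2 (Z < V) on D(Z)={3,4,5} D(V)={6,7}: no change
Constraint 3 (X < U) on D(X)={3,4} D(U)={3}: X {3,4}->{}; U {3}->{}
Constraint 4 (V < X) on D(V)={6,7} D(X)={}: V {6,7}->{}
So after constraint 4: D(X) = {}

Answer: {}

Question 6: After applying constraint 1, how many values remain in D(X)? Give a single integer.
Constraint 1 (X + U = V) on D(X)={3,4,5,6,7} D(U)={3,6,7} D(V)={3,4,5,6,7}: X {3,4,5,6,7}->{3,4}; U {3,6,7}->{3}; V {3,4,5,6,7}->{6,7}
So after constraint 1: D(X)={3,4}, size = 2

Answer: 2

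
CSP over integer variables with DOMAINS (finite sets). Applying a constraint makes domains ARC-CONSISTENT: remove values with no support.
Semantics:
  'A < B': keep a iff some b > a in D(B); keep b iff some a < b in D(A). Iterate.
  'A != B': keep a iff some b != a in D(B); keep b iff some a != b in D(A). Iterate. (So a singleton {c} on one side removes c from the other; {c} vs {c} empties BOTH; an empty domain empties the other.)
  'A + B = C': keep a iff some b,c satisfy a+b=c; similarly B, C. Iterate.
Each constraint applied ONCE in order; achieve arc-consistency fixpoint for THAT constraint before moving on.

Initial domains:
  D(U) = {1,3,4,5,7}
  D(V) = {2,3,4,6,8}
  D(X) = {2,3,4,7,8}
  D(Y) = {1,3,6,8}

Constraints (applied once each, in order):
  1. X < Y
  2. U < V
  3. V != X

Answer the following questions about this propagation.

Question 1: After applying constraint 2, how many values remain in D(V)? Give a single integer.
Constraint 1 (X < Y) on D(X)={2,3,4,7,8} D(Y)={1,3,6,8}: X {2,3,4,7,8}->{2,3,4,7}; Y {1,3,6,8}->{3,6,8}
Constraint 2 (U < V) on D(U)={1,3,4,5,7} D(V)={2,3,4,6,8}: no change
So after constraint 2: D(V)={2,3,4,6,8}, size = 5

Answer: 5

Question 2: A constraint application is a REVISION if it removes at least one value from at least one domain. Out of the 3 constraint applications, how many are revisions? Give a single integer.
Constraint 1 (X < Y) on D(X)={2,3,4,7,8} D(Y)={1,3,6,8}: X {2,3,4,7,8}->{2,3,4,7}; Y {1,3,6,8}->{3,6,8} => REVISION
Constraint 2 (U < V) on D(U)={1,3,4,5,7} D(V)={2,3,4,6,8}: no change => not a revision
Constraint 3 (V != X) on D(V)={2,3,4,6,8} D(X)={2,3,4,7}: no change => not a revision
Total revisions = 1

Answer: 1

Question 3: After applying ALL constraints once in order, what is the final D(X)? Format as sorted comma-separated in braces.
Answer: {2,3,4,7}

Derivation:
Constraint 1 (X < Y) on D(X)={2,3,4,7,8} D(Y)={1,3,6,8}: X {2,3,4,7,8}->{2,3,4,7}; Y {1,3,6,8}->{3,6,8}
Constraint 2 (U < V) on D(U)={1,3,4,5,7} D(V)={2,3,4,6,8}: no change
Constraint 3 (V != X) on D(V)={2,3,4,6,8} D(X)={2,3,4,7}: no change
So after all 3 constraints: D(X) = {2,3,4,7}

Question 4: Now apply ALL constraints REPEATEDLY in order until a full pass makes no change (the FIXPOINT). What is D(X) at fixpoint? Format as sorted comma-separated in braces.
pass 0 (initial): D(X)={2,3,4,7,8}
pass 1: X {2,3,4,7,8}->{2,3,4,7}; Y {1,3,6,8}->{3,6,8}
pass 2: no change
Fixpoint after 2 passes: D(X) = {2,3,4,7}

Answer: {2,3,4,7}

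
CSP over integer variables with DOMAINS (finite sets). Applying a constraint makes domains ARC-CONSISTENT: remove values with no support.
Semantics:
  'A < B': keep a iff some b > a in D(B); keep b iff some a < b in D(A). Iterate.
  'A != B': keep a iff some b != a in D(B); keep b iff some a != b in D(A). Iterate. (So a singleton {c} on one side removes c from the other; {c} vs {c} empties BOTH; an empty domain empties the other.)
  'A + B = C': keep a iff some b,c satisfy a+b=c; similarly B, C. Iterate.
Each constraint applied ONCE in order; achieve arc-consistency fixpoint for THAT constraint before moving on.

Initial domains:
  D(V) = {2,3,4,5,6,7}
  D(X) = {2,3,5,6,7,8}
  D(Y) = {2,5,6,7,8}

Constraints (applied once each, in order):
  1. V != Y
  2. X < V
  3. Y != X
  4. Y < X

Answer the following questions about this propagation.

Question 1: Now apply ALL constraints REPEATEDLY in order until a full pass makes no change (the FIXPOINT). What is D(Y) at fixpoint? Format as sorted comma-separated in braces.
pass 0 (initial): D(Y)={2,5,6,7,8}
pass 1: V {2,3,4,5,6,7}->{3,4,5,6,7}; X {2,3,5,6,7,8}->{3,5,6}; Y {2,5,6,7,8}->{2,5}
pass 2: V {3,4,5,6,7}->{4,5,6,7}
pass 3: no change
Fixpoint after 3 passes: D(Y) = {2,5}

Answer: {2,5}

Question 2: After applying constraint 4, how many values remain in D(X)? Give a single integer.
Constraint 1 (V != Y) on D(V)={2,3,4,5,6,7} D(Y)={2,5,6,7,8}: no change
Constraint 2 (X < V) on D(X)={2,3,5,6,7,8} D(V)={2,3,4,5,6,7}: X {2,3,5,6,7,8}->{2,3,5,6}; V {2,3,4,5,6,7}->{3,4,5,6,7}
Constraint 3 (Y != X) on D(Y)={2,5,6,7,8} D(X)={2,3,5,6}: no change
Constraint 4 (Y < X) on D(Y)={2,5,6,7,8} D(X)={2,3,5,6}: Y {2,5,6,7,8}->{2,5}; X {2,3,5,6}->{3,5,6}
So after constraint 4: D(X)={3,5,6}, size = 3

Answer: 3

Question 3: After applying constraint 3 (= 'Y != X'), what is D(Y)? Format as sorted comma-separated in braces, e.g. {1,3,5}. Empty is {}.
Constraint 1 (V != Y) on D(V)={2,3,4,5,6,7} D(Y)={2,5,6,7,8}: no change
Constraint 2 (X < V) on D(X)={2,3,5,6,7,8} D(V)={2,3,4,5,6,7}: X {2,3,5,6,7,8}->{2,3,5,6}; V {2,3,4,5,6,7}->{3,4,5,6,7}
Constraint 3 (Y != X) on D(Y)={2,5,6,7,8} D(X)={2,3,5,6}: no change
So after constraint 3: D(Y) = {2,5,6,7,8}

Answer: {2,5,6,7,8}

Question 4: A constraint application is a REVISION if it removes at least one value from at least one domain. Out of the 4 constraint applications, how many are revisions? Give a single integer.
Answer: 2

Derivation:
Constraint 1 (V != Y) on D(V)={2,3,4,5,6,7} D(Y)={2,5,6,7,8}: no change => not a revision
Constraint 2 (X < V) on D(X)={2,3,5,6,7,8} D(V)={2,3,4,5,6,7}: X {2,3,5,6,7,8}->{2,3,5,6}; V {2,3,4,5,6,7}->{3,4,5,6,7} => REVISION
Constraint 3 (Y != X) on D(Y)={2,5,6,7,8} D(X)={2,3,5,6}: no change => not a revision
Constraint 4 (Y < X) on D(Y)={2,5,6,7,8} D(X)={2,3,5,6}: Y {2,5,6,7,8}->{2,5}; X {2,3,5,6}->{3,5,6} => REVISION
Total revisions = 2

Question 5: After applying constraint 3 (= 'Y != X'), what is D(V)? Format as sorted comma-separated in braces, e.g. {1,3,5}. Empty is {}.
Constraint 1 (V != Y) on D(V)={2,3,4,5,6,7} D(Y)={2,5,6,7,8}: no change
Constraint 2 (X < V) on D(X)={2,3,5,6,7,8} D(V)={2,3,4,5,6,7}: X {2,3,5,6,7,8}->{2,3,5,6}; V {2,3,4,5,6,7}->{3,4,5,6,7}
Constraint 3 (Y != X) on D(Y)={2,5,6,7,8} D(X)={2,3,5,6}: no change
So after constraint 3: D(V) = {3,4,5,6,7}

Answer: {3,4,5,6,7}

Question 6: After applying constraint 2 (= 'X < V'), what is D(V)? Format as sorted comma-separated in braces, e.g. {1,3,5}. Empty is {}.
Constraint 1 (V != Y) on D(V)={2,3,4,5,6,7} D(Y)={2,5,6,7,8}: no change
Constraint 2 (X < V) on D(X)={2,3,5,6,7,8} D(V)={2,3,4,5,6,7}: X {2,3,5,6,7,8}->{2,3,5,6}; V {2,3,4,5,6,7}->{3,4,5,6,7}
So after constraint 2: D(V) = {3,4,5,6,7}

Answer: {3,4,5,6,7}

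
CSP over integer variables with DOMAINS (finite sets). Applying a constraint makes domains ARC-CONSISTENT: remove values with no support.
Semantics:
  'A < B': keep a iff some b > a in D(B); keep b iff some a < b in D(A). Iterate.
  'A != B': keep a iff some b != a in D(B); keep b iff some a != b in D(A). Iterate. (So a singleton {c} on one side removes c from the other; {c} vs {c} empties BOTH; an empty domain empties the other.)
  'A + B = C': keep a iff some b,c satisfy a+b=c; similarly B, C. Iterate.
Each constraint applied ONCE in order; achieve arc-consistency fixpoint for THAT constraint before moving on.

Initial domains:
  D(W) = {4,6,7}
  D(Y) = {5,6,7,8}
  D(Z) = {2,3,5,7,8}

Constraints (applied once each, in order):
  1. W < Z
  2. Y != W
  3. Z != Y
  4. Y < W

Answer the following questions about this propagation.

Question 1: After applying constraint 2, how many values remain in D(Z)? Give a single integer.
Constraint 1 (W < Z) on D(W)={4,6,7} D(Z)={2,3,5,7,8}: Z {2,3,5,7,8}->{5,7,8}
Constraint 2 (Y != W) on D(Y)={5,6,7,8} D(W)={4,6,7}: no change
So after constraint 2: D(Z)={5,7,8}, size = 3

Answer: 3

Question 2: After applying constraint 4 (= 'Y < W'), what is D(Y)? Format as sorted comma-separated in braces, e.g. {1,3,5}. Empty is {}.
Constraint 1 (W < Z) on D(W)={4,6,7} D(Z)={2,3,5,7,8}: Z {2,3,5,7,8}->{5,7,8}
Constraint 2 (Y != W) on D(Y)={5,6,7,8} D(W)={4,6,7}: no change
Constraint 3 (Z != Y) on D(Z)={5,7,8} D(Y)={5,6,7,8}: no change
Constraint 4 (Y < W) on D(Y)={5,6,7,8} D(W)={4,6,7}: Y {5,6,7,8}->{5,6}; W {4,6,7}->{6,7}
So after constraint 4: D(Y) = {5,6}

Answer: {5,6}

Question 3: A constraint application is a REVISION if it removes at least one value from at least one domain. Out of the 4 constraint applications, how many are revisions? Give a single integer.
Constraint 1 (W < Z) on D(W)={4,6,7} D(Z)={2,3,5,7,8}: Z {2,3,5,7,8}->{5,7,8} => REVISION
Constraint 2 (Y != W) on D(Y)={5,6,7,8} D(W)={4,6,7}: no change => not a revision
Constraint 3 (Z != Y) on D(Z)={5,7,8} D(Y)={5,6,7,8}: no change => not a revision
Constraint 4 (Y < W) on D(Y)={5,6,7,8} D(W)={4,6,7}: Y {5,6,7,8}->{5,6}; W {4,6,7}->{6,7} => REVISION
Total revisions = 2

Answer: 2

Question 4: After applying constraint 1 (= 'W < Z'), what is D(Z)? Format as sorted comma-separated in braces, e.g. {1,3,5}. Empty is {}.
Answer: {5,7,8}

Derivation:
Constraint 1 (W < Z) on D(W)={4,6,7} D(Z)={2,3,5,7,8}: Z {2,3,5,7,8}->{5,7,8}
So after constraint 1: D(Z) = {5,7,8}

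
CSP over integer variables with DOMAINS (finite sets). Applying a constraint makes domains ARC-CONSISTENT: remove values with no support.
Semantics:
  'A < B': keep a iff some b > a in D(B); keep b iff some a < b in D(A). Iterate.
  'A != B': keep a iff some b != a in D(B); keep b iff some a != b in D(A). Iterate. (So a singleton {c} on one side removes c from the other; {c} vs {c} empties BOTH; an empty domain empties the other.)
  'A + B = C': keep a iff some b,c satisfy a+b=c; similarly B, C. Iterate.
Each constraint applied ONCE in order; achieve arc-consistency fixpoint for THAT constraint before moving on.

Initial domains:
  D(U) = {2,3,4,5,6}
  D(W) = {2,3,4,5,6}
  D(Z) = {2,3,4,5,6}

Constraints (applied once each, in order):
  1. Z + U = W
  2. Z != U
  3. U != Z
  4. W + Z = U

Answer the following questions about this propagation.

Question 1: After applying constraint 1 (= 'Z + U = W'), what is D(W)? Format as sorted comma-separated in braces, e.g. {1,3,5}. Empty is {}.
Answer: {4,5,6}

Derivation:
Constraint 1 (Z + U = W) on D(Z)={2,3,4,5,6} D(U)={2,3,4,5,6} D(W)={2,3,4,5,6}: Z {2,3,4,5,6}->{2,3,4}; U {2,3,4,5,6}->{2,3,4}; W {2,3,4,5,6}->{4,5,6}
So after constraint 1: D(W) = {4,5,6}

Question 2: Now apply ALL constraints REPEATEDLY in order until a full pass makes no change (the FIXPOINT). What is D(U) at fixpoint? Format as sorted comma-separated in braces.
pass 0 (initial): D(U)={2,3,4,5,6}
pass 1: U {2,3,4,5,6}->{}; W {2,3,4,5,6}->{}; Z {2,3,4,5,6}->{}
pass 2: no change
Fixpoint after 2 passes: D(U) = {}

Answer: {}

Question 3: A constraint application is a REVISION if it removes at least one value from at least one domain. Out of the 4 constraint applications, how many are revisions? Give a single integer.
Answer: 2

Derivation:
Constraint 1 (Z + U = W) on D(Z)={2,3,4,5,6} D(U)={2,3,4,5,6} D(W)={2,3,4,5,6}: Z {2,3,4,5,6}->{2,3,4}; U {2,3,4,5,6}->{2,3,4}; W {2,3,4,5,6}->{4,5,6} => REVISION
Constraint 2 (Z != U) on D(Z)={2,3,4} D(U)={2,3,4}: no change => not a revision
Constraint 3 (U != Z) on D(U)={2,3,4} D(Z)={2,3,4}: no change => not a revision
Constraint 4 (W + Z = U) on D(W)={4,5,6} D(Z)={2,3,4} D(U)={2,3,4}: W {4,5,6}->{}; Z {2,3,4}->{}; U {2,3,4}->{} => REVISION
Total revisions = 2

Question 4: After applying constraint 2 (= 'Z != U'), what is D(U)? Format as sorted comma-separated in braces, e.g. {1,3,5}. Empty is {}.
Answer: {2,3,4}

Derivation:
Constraint 1 (Z + U = W) on D(Z)={2,3,4,5,6} D(U)={2,3,4,5,6} D(W)={2,3,4,5,6}: Z {2,3,4,5,6}->{2,3,4}; U {2,3,4,5,6}->{2,3,4}; W {2,3,4,5,6}->{4,5,6}
Constraint 2 (Z != U) on D(Z)={2,3,4} D(U)={2,3,4}: no change
So after constraint 2: D(U) = {2,3,4}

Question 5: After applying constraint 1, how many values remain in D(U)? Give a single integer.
Constraint 1 (Z + U = W) on D(Z)={2,3,4,5,6} D(U)={2,3,4,5,6} D(W)={2,3,4,5,6}: Z {2,3,4,5,6}->{2,3,4}; U {2,3,4,5,6}->{2,3,4}; W {2,3,4,5,6}->{4,5,6}
So after constraint 1: D(U)={2,3,4}, size = 3

Answer: 3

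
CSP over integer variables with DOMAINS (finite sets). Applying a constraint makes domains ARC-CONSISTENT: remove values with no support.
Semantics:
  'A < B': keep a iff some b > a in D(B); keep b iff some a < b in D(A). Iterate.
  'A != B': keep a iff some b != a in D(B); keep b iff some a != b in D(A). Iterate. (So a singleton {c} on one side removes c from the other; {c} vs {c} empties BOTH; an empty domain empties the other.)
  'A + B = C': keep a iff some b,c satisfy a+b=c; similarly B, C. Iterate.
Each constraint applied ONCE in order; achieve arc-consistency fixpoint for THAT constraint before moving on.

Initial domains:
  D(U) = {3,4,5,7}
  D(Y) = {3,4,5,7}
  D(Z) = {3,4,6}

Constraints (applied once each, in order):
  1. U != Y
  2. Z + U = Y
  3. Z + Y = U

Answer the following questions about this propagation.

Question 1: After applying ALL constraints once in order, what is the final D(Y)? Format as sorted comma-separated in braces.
Constraint 1 (U != Y) on D(U)={3,4,5,7} D(Y)={3,4,5,7}: no change
Constraint 2 (Z + U = Y) on D(Z)={3,4,6} D(U)={3,4,5,7} D(Y)={3,4,5,7}: Z {3,4,6}->{3,4}; U {3,4,5,7}->{3,4}; Y {3,4,5,7}->{7}
Constraint 3 (Z + Y = U) on D(Z)={3,4} D(Y)={7} D(U)={3,4}: Z {3,4}->{}; Y {7}->{}; U {3,4}->{}
So after all 3 constraints: D(Y) = {}

Answer: {}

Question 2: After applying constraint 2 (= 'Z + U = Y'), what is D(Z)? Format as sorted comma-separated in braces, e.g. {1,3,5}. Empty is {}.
Constraint 1 (U != Y) on D(U)={3,4,5,7} D(Y)={3,4,5,7}: no change
Constraint 2 (Z + U = Y) on D(Z)={3,4,6} D(U)={3,4,5,7} D(Y)={3,4,5,7}: Z {3,4,6}->{3,4}; U {3,4,5,7}->{3,4}; Y {3,4,5,7}->{7}
So after constraint 2: D(Z) = {3,4}

Answer: {3,4}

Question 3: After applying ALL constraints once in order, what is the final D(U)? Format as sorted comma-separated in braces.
Answer: {}

Derivation:
Constraint 1 (U != Y) on D(U)={3,4,5,7} D(Y)={3,4,5,7}: no change
Constraint 2 (Z + U = Y) on D(Z)={3,4,6} D(U)={3,4,5,7} D(Y)={3,4,5,7}: Z {3,4,6}->{3,4}; U {3,4,5,7}->{3,4}; Y {3,4,5,7}->{7}
Constraint 3 (Z + Y = U) on D(Z)={3,4} D(Y)={7} D(U)={3,4}: Z {3,4}->{}; Y {7}->{}; U {3,4}->{}
So after all 3 constraints: D(U) = {}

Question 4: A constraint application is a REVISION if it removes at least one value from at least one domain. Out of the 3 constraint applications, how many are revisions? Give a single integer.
Answer: 2

Derivation:
Constraint 1 (U != Y) on D(U)={3,4,5,7} D(Y)={3,4,5,7}: no change => not a revision
Constraint 2 (Z + U = Y) on D(Z)={3,4,6} D(U)={3,4,5,7} D(Y)={3,4,5,7}: Z {3,4,6}->{3,4}; U {3,4,5,7}->{3,4}; Y {3,4,5,7}->{7} => REVISION
Constraint 3 (Z + Y = U) on D(Z)={3,4} D(Y)={7} D(U)={3,4}: Z {3,4}->{}; Y {7}->{}; U {3,4}->{} => REVISION
Total revisions = 2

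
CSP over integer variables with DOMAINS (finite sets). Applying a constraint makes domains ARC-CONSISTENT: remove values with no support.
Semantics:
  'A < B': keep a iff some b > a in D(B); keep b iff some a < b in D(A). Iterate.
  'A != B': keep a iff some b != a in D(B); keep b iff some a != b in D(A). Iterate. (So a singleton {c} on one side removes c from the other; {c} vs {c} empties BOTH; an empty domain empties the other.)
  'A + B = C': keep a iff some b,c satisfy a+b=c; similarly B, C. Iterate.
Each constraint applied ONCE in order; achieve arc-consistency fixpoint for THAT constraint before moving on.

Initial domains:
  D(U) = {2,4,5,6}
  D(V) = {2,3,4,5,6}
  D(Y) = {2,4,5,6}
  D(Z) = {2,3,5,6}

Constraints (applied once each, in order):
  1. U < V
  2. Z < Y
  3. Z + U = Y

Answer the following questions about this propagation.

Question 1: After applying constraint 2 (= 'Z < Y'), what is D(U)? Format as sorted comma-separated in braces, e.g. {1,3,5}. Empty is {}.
Constraint 1 (U < V) on D(U)={2,4,5,6} D(V)={2,3,4,5,6}: U {2,4,5,6}->{2,4,5}; V {2,3,4,5,6}->{3,4,5,6}
Constraint 2 (Z < Y) on D(Z)={2,3,5,6} D(Y)={2,4,5,6}: Z {2,3,5,6}->{2,3,5}; Y {2,4,5,6}->{4,5,6}
So after constraint 2: D(U) = {2,4,5}

Answer: {2,4,5}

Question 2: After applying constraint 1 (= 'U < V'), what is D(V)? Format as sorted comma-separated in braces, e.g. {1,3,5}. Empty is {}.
Constraint 1 (U < V) on D(U)={2,4,5,6} D(V)={2,3,4,5,6}: U {2,4,5,6}->{2,4,5}; V {2,3,4,5,6}->{3,4,5,6}
So after constraint 1: D(V) = {3,4,5,6}

Answer: {3,4,5,6}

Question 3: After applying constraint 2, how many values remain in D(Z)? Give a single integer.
Constraint 1 (U < V) on D(U)={2,4,5,6} D(V)={2,3,4,5,6}: U {2,4,5,6}->{2,4,5}; V {2,3,4,5,6}->{3,4,5,6}
Constraint 2 (Z < Y) on D(Z)={2,3,5,6} D(Y)={2,4,5,6}: Z {2,3,5,6}->{2,3,5}; Y {2,4,5,6}->{4,5,6}
So after constraint 2: D(Z)={2,3,5}, size = 3

Answer: 3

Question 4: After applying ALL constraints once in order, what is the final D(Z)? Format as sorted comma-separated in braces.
Answer: {2,3}

Derivation:
Constraint 1 (U < V) on D(U)={2,4,5,6} D(V)={2,3,4,5,6}: U {2,4,5,6}->{2,4,5}; V {2,3,4,5,6}->{3,4,5,6}
Constraint 2 (Z < Y) on D(Z)={2,3,5,6} D(Y)={2,4,5,6}: Z {2,3,5,6}->{2,3,5}; Y {2,4,5,6}->{4,5,6}
Constraint 3 (Z + U = Y) on D(Z)={2,3,5} D(U)={2,4,5} D(Y)={4,5,6}: Z {2,3,5}->{2,3}; U {2,4,5}->{2,4}
So after all 3 constraints: D(Z) = {2,3}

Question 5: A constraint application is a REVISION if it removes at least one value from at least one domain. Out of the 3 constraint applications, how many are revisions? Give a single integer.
Answer: 3

Derivation:
Constraint 1 (U < V) on D(U)={2,4,5,6} D(V)={2,3,4,5,6}: U {2,4,5,6}->{2,4,5}; V {2,3,4,5,6}->{3,4,5,6} => REVISION
Constraint 2 (Z < Y) on D(Z)={2,3,5,6} D(Y)={2,4,5,6}: Z {2,3,5,6}->{2,3,5}; Y {2,4,5,6}->{4,5,6} => REVISION
Constraint 3 (Z + U = Y) on D(Z)={2,3,5} D(U)={2,4,5} D(Y)={4,5,6}: Z {2,3,5}->{2,3}; U {2,4,5}->{2,4} => REVISION
Total revisions = 3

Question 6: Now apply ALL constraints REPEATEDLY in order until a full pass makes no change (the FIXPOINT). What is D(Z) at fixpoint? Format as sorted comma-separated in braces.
Answer: {2,3}

Derivation:
pass 0 (initial): D(Z)={2,3,5,6}
pass 1: U {2,4,5,6}->{2,4}; V {2,3,4,5,6}->{3,4,5,6}; Y {2,4,5,6}->{4,5,6}; Z {2,3,5,6}->{2,3}
pass 2: no change
Fixpoint after 2 passes: D(Z) = {2,3}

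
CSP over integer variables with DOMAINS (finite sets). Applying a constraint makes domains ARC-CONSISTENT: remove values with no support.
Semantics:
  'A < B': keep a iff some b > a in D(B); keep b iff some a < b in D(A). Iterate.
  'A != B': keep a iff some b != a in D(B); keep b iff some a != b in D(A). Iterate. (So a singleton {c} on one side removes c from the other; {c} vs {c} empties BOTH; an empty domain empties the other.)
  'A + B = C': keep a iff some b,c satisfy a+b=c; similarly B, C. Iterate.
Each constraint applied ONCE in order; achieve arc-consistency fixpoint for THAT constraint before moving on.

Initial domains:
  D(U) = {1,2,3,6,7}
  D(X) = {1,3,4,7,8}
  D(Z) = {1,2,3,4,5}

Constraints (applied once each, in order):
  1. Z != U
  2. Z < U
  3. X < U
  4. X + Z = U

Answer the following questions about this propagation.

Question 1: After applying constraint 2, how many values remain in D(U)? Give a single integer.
Constraint 1 (Z != U) on D(Z)={1,2,3,4,5} D(U)={1,2,3,6,7}: no change
Constraint 2 (Z < U) on D(Z)={1,2,3,4,5} D(U)={1,2,3,6,7}: U {1,2,3,6,7}->{2,3,6,7}
So after constraint 2: D(U)={2,3,6,7}, size = 4

Answer: 4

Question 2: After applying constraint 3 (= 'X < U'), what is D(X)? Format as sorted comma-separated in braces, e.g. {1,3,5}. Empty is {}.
Answer: {1,3,4}

Derivation:
Constraint 1 (Z != U) on D(Z)={1,2,3,4,5} D(U)={1,2,3,6,7}: no change
Constraint 2 (Z < U) on D(Z)={1,2,3,4,5} D(U)={1,2,3,6,7}: U {1,2,3,6,7}->{2,3,6,7}
Constraint 3 (X < U) on D(X)={1,3,4,7,8} D(U)={2,3,6,7}: X {1,3,4,7,8}->{1,3,4}
So after constraint 3: D(X) = {1,3,4}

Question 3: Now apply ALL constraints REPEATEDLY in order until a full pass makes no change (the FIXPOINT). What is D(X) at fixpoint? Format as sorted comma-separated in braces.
Answer: {1,3,4}

Derivation:
pass 0 (initial): D(X)={1,3,4,7,8}
pass 1: U {1,2,3,6,7}->{2,3,6,7}; X {1,3,4,7,8}->{1,3,4}
pass 2: no change
Fixpoint after 2 passes: D(X) = {1,3,4}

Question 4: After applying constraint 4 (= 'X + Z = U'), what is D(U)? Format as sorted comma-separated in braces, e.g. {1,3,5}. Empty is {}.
Answer: {2,3,6,7}

Derivation:
Constraint 1 (Z != U) on D(Z)={1,2,3,4,5} D(U)={1,2,3,6,7}: no change
Constraint 2 (Z < U) on D(Z)={1,2,3,4,5} D(U)={1,2,3,6,7}: U {1,2,3,6,7}->{2,3,6,7}
Constraint 3 (X < U) on D(X)={1,3,4,7,8} D(U)={2,3,6,7}: X {1,3,4,7,8}->{1,3,4}
Constraint 4 (X + Z = U) on D(X)={1,3,4} D(Z)={1,2,3,4,5} D(U)={2,3,6,7}: no change
So after constraint 4: D(U) = {2,3,6,7}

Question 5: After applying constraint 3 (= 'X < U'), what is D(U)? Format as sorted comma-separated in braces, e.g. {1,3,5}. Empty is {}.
Answer: {2,3,6,7}

Derivation:
Constraint 1 (Z != U) on D(Z)={1,2,3,4,5} D(U)={1,2,3,6,7}: no change
Constraint 2 (Z < U) on D(Z)={1,2,3,4,5} D(U)={1,2,3,6,7}: U {1,2,3,6,7}->{2,3,6,7}
Constraint 3 (X < U) on D(X)={1,3,4,7,8} D(U)={2,3,6,7}: X {1,3,4,7,8}->{1,3,4}
So after constraint 3: D(U) = {2,3,6,7}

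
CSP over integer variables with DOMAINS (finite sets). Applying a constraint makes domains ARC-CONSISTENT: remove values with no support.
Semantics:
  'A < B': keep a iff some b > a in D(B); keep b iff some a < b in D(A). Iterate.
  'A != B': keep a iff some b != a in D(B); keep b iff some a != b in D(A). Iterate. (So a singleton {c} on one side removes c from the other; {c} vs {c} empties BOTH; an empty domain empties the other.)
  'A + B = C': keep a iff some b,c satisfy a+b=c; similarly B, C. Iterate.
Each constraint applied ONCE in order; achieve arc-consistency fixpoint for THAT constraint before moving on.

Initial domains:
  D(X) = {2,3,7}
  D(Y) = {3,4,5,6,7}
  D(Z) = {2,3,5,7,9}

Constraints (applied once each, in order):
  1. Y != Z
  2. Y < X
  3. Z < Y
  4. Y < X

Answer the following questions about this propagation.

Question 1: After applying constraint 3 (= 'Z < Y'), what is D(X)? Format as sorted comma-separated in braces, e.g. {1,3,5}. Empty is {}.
Constraint 1 (Y != Z) on D(Y)={3,4,5,6,7} D(Z)={2,3,5,7,9}: no change
Constraint 2 (Y < X) on D(Y)={3,4,5,6,7} D(X)={2,3,7}: Y {3,4,5,6,7}->{3,4,5,6}; X {2,3,7}->{7}
Constraint 3 (Z < Y) on D(Z)={2,3,5,7,9} D(Y)={3,4,5,6}: Z {2,3,5,7,9}->{2,3,5}
So after constraint 3: D(X) = {7}

Answer: {7}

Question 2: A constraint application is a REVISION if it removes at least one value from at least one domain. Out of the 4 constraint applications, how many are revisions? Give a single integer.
Answer: 2

Derivation:
Constraint 1 (Y != Z) on D(Y)={3,4,5,6,7} D(Z)={2,3,5,7,9}: no change => not a revision
Constraint 2 (Y < X) on D(Y)={3,4,5,6,7} D(X)={2,3,7}: Y {3,4,5,6,7}->{3,4,5,6}; X {2,3,7}->{7} => REVISION
Constraint 3 (Z < Y) on D(Z)={2,3,5,7,9} D(Y)={3,4,5,6}: Z {2,3,5,7,9}->{2,3,5} => REVISION
Constraint 4 (Y < X) on D(Y)={3,4,5,6} D(X)={7}: no change => not a revision
Total revisions = 2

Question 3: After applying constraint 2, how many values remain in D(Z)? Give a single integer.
Answer: 5

Derivation:
Constraint 1 (Y != Z) on D(Y)={3,4,5,6,7} D(Z)={2,3,5,7,9}: no change
Constraint 2 (Y < X) on D(Y)={3,4,5,6,7} D(X)={2,3,7}: Y {3,4,5,6,7}->{3,4,5,6}; X {2,3,7}->{7}
So after constraint 2: D(Z)={2,3,5,7,9}, size = 5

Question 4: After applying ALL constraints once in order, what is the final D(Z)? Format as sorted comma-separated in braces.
Constraint 1 (Y != Z) on D(Y)={3,4,5,6,7} D(Z)={2,3,5,7,9}: no change
Constraint 2 (Y < X) on D(Y)={3,4,5,6,7} D(X)={2,3,7}: Y {3,4,5,6,7}->{3,4,5,6}; X {2,3,7}->{7}
Constraint 3 (Z < Y) on D(Z)={2,3,5,7,9} D(Y)={3,4,5,6}: Z {2,3,5,7,9}->{2,3,5}
Constraint 4 (Y < X) on D(Y)={3,4,5,6} D(X)={7}: no change
So after all 4 constraints: D(Z) = {2,3,5}

Answer: {2,3,5}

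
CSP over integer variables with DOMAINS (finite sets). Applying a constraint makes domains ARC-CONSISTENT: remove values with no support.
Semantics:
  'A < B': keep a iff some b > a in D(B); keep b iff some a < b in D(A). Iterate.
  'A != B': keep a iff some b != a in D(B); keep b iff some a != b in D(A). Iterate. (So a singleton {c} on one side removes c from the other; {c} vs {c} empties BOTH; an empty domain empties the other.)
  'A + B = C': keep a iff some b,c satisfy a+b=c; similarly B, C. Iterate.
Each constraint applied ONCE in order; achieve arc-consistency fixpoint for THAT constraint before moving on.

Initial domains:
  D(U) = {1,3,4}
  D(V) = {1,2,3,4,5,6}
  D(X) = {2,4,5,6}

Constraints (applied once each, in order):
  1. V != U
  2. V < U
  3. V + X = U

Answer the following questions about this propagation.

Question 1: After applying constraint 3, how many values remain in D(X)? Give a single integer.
Answer: 1

Derivation:
Constraint 1 (V != U) on D(V)={1,2,3,4,5,6} D(U)={1,3,4}: no change
Constraint 2 (V < U) on D(V)={1,2,3,4,5,6} D(U)={1,3,4}: V {1,2,3,4,5,6}->{1,2,3}; U {1,3,4}->{3,4}
Constraint 3 (V + X = U) on D(V)={1,2,3} D(X)={2,4,5,6} D(U)={3,4}: V {1,2,3}->{1,2}; X {2,4,5,6}->{2}
So after constraint 3: D(X)={2}, size = 1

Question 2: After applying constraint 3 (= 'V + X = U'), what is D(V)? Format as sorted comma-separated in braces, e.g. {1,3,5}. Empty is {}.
Answer: {1,2}

Derivation:
Constraint 1 (V != U) on D(V)={1,2,3,4,5,6} D(U)={1,3,4}: no change
Constraint 2 (V < U) on D(V)={1,2,3,4,5,6} D(U)={1,3,4}: V {1,2,3,4,5,6}->{1,2,3}; U {1,3,4}->{3,4}
Constraint 3 (V + X = U) on D(V)={1,2,3} D(X)={2,4,5,6} D(U)={3,4}: V {1,2,3}->{1,2}; X {2,4,5,6}->{2}
So after constraint 3: D(V) = {1,2}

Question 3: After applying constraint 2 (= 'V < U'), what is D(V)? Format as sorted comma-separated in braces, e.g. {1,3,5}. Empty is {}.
Constraint 1 (V != U) on D(V)={1,2,3,4,5,6} D(U)={1,3,4}: no change
Constraint 2 (V < U) on D(V)={1,2,3,4,5,6} D(U)={1,3,4}: V {1,2,3,4,5,6}->{1,2,3}; U {1,3,4}->{3,4}
So after constraint 2: D(V) = {1,2,3}

Answer: {1,2,3}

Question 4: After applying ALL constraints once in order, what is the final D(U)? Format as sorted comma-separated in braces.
Constraint 1 (V != U) on D(V)={1,2,3,4,5,6} D(U)={1,3,4}: no change
Constraint 2 (V < U) on D(V)={1,2,3,4,5,6} D(U)={1,3,4}: V {1,2,3,4,5,6}->{1,2,3}; U {1,3,4}->{3,4}
Constraint 3 (V + X = U) on D(V)={1,2,3} D(X)={2,4,5,6} D(U)={3,4}: V {1,2,3}->{1,2}; X {2,4,5,6}->{2}
So after all 3 constraints: D(U) = {3,4}

Answer: {3,4}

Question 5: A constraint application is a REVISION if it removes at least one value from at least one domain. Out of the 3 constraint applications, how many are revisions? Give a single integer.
Answer: 2

Derivation:
Constraint 1 (V != U) on D(V)={1,2,3,4,5,6} D(U)={1,3,4}: no change => not a revision
Constraint 2 (V < U) on D(V)={1,2,3,4,5,6} D(U)={1,3,4}: V {1,2,3,4,5,6}->{1,2,3}; U {1,3,4}->{3,4} => REVISION
Constraint 3 (V + X = U) on D(V)={1,2,3} D(X)={2,4,5,6} D(U)={3,4}: V {1,2,3}->{1,2}; X {2,4,5,6}->{2} => REVISION
Total revisions = 2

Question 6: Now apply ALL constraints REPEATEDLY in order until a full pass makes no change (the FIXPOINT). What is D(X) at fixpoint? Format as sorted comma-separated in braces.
Answer: {2}

Derivation:
pass 0 (initial): D(X)={2,4,5,6}
pass 1: U {1,3,4}->{3,4}; V {1,2,3,4,5,6}->{1,2}; X {2,4,5,6}->{2}
pass 2: no change
Fixpoint after 2 passes: D(X) = {2}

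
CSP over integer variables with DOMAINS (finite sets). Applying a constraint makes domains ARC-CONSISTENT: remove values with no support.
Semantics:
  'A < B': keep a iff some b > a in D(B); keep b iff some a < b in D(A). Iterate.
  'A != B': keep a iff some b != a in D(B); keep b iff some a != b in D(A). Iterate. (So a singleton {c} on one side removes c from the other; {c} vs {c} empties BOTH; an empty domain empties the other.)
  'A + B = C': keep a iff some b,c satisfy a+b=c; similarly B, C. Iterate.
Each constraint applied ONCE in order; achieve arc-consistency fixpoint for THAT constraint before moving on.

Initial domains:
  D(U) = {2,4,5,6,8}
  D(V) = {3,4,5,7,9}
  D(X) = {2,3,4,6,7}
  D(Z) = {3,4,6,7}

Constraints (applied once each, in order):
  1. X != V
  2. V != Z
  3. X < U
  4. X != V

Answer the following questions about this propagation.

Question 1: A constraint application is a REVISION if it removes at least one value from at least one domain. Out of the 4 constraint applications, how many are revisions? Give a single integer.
Constraint 1 (X != V) on D(X)={2,3,4,6,7} D(V)={3,4,5,7,9}: no change => not a revision
Constraint 2 (V != Z) on D(V)={3,4,5,7,9} D(Z)={3,4,6,7}: no change => not a revision
Constraint 3 (X < U) on D(X)={2,3,4,6,7} D(U)={2,4,5,6,8}: U {2,4,5,6,8}->{4,5,6,8} => REVISION
Constraint 4 (X != V) on D(X)={2,3,4,6,7} D(V)={3,4,5,7,9}: no change => not a revision
Total revisions = 1

Answer: 1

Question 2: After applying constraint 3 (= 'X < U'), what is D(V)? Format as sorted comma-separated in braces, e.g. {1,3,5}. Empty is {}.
Constraint 1 (X != V) on D(X)={2,3,4,6,7} D(V)={3,4,5,7,9}: no change
Constraint 2 (V != Z) on D(V)={3,4,5,7,9} D(Z)={3,4,6,7}: no change
Constraint 3 (X < U) on D(X)={2,3,4,6,7} D(U)={2,4,5,6,8}: U {2,4,5,6,8}->{4,5,6,8}
So after constraint 3: D(V) = {3,4,5,7,9}

Answer: {3,4,5,7,9}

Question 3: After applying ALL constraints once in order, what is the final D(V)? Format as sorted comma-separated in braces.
Answer: {3,4,5,7,9}

Derivation:
Constraint 1 (X != V) on D(X)={2,3,4,6,7} D(V)={3,4,5,7,9}: no change
Constraint 2 (V != Z) on D(V)={3,4,5,7,9} D(Z)={3,4,6,7}: no change
Constraint 3 (X < U) on D(X)={2,3,4,6,7} D(U)={2,4,5,6,8}: U {2,4,5,6,8}->{4,5,6,8}
Constraint 4 (X != V) on D(X)={2,3,4,6,7} D(V)={3,4,5,7,9}: no change
So after all 4 constraints: D(V) = {3,4,5,7,9}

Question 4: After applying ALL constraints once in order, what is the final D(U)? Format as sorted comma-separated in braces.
Answer: {4,5,6,8}

Derivation:
Constraint 1 (X != V) on D(X)={2,3,4,6,7} D(V)={3,4,5,7,9}: no change
Constraint 2 (V != Z) on D(V)={3,4,5,7,9} D(Z)={3,4,6,7}: no change
Constraint 3 (X < U) on D(X)={2,3,4,6,7} D(U)={2,4,5,6,8}: U {2,4,5,6,8}->{4,5,6,8}
Constraint 4 (X != V) on D(X)={2,3,4,6,7} D(V)={3,4,5,7,9}: no change
So after all 4 constraints: D(U) = {4,5,6,8}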